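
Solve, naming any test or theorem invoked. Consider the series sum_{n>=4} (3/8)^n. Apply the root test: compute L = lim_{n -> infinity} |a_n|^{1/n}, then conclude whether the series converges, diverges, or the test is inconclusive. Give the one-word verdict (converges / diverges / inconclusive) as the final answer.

Let a_n denote the general term. Form |a_n|^(1/n) and simplify:
|a_n|^(1/n) = 3/8
Take the limit as n -> infinity: L = 3/8.
Since L = 3/8 < 1, the root test implies convergence.

converges


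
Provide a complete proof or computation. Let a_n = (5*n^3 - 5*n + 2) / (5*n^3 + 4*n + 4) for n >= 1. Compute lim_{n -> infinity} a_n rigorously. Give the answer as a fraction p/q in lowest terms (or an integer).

Divide numerator and denominator by n^3, the highest power:
numerator / n^3 = 5 - 5/n^2 + 2/n^3
denominator / n^3 = 5 + 4/n^2 + 4/n^3
As n -> infinity, all terms of the form c/n^k (k >= 1) tend to 0.
So numerator / n^3 -> 5 and denominator / n^3 -> 5.
Therefore lim a_n = 1.

1


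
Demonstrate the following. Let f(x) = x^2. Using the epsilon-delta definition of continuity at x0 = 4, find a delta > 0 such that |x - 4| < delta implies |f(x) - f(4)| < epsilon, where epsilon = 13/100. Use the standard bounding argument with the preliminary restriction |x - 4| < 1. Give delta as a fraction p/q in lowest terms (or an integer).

Factor: |x^2 - (4)^2| = |x - 4| * |x + 4|.
Impose |x - 4| < 1 first. Then |x + 4| = |(x - 4) + 2*(4)| <= |x - 4| + 2*|4| < 1 + 8 = 9.
So |x^2 - (4)^2| < delta * 9.
We need delta * 9 <= 13/100, i.e. delta <= 13/100/9 = 13/900.
Since 13/900 < 1, this is tighter than 1; take delta = 13/900.
So delta = 13/900 works.

13/900


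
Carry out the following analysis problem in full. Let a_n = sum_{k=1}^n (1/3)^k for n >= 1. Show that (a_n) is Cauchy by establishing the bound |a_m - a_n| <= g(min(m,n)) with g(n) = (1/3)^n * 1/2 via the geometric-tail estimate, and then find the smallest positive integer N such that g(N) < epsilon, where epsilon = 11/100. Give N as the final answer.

For m > n >= 1: |a_m - a_n| = sum_{k=n+1}^m (1/3)^k < sum_{k=n+1}^infinity (1/3)^k = (1/3)^(n+1) / (1 - 1/3) = (1/3)^n * (1/3) * (3/2) = (1/3)^n * 1/2.
So g(n) = (1/3)^n / 2. Since g(n) -> 0, (a_n) is Cauchy.
Now solve g(N) < 11/100: (1/3)^N / 2 < 11/100 <=> 3^N > 1 / (2 * 11/100) = 50/11.
Check powers of 3: 3^1 = 3 <= 50/11, 3^2 = 9 > 50/11.
So the smallest such N is 2. Check: g(2) = 1/(2 * 9) = 1/18 < 11/100.

2


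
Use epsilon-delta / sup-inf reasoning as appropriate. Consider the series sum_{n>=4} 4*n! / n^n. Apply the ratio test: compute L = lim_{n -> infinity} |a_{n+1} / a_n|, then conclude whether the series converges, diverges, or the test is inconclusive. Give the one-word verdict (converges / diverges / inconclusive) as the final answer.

Let a_n denote the general term. Form the ratio a_{n+1}/a_n and simplify:
a_{n+1}/a_n = (n/(n + 1))^n
Take the limit as n -> infinity: L = exp(-1).
Since L = exp(-1) < 1, the ratio test implies the series converges.

converges


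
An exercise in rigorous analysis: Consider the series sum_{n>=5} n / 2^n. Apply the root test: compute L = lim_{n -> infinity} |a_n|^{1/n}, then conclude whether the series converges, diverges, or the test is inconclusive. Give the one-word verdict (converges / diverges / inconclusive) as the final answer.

Let a_n denote the general term. Form |a_n|^(1/n) and simplify:
|a_n|^(1/n) = n^(1/n)/2
Take the limit as n -> infinity: L = 1/2.
Since L = 1/2 < 1, the root test implies convergence.

converges


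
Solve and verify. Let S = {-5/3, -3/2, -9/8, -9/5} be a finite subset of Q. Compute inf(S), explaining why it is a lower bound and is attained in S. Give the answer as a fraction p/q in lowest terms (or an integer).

S is finite, so inf(S) = min(S).
Sorted increasing:
-9/5, -5/3, -3/2, -9/8
The extremum is -9/5.
For every x in S, x >= -9/5. And -9/5 is in S, so it is attained.
Therefore inf(S) = -9/5.

-9/5


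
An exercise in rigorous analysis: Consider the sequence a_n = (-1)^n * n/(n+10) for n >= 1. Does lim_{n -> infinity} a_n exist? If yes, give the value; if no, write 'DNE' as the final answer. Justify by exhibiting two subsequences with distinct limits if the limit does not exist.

Examine the behaviour of a_n along subsequences.
a_{2k} = 2k/(2k+10) -> 1. a_{2k+1} = -(2k+1)/(2k+11) -> -1.
Since these two subsequential limits are 1 and -1, distinct, the full sequence cannot converge (a convergent sequence has all subsequences tending to the same limit). So lim a_n does not exist.

DNE


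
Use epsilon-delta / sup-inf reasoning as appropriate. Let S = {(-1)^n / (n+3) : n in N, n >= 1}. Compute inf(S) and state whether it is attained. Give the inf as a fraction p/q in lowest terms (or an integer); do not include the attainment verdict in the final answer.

Analysis:
- Values: -1/4, 1/5, -1/6, 1/7, -1/8, ...
- Positive terms (even n): 1/(2+3), 1/(4+3), ... decreasing -> max = 1/5 (n=2).
- Negative terms (odd n): -1/(1+3), -1/(3+3), ... increasing -> min = -1/4 (n=1).
- So sup = 1/5 (attained at n=2); inf = -1/4 (attained at n=1).
Conclusion: inf(S) = -1/4, attained in S.

-1/4


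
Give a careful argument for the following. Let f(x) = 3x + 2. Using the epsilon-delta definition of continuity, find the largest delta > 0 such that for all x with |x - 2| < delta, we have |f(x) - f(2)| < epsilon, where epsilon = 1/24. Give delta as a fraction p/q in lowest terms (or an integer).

We compute f(2) = 3*(2) + 2 = 8.
|f(x) - f(2)| = |3x + 2 - (8)| = |3(x - 2)| = 3|x - 2|.
We need 3|x - 2| < 1/24, i.e. |x - 2| < 1/24 / 3 = 1/72.
So any delta <= 1/72 works. Conversely, if delta > 1/72, then x = 2 + 1/72 satisfies |x - 2| = 1/72 < delta but |f(x) - f(2)| = 3 * 1/72 = 1/24, which is not < 1/24; so no larger delta works.
Hence the largest such delta is 1/72.

1/72


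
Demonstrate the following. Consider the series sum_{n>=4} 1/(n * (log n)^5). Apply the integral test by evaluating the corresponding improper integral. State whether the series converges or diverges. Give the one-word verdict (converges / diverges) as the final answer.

Let f(x) = 1/(x*log(x)^5). Then f is positive, continuous, and decreasing on [4, infinity), so the integral test applies.
Compute the improper integral int_{4}^infinity f(x) dx:
  antiderivative F(x) = -1/(4*log(x)^4).
  F(x) -> 0 as x -> infinity.  int = 0 - F(4) = 1/(4*log(4)^4) < infinity. By the integral test, the series converges.

converges


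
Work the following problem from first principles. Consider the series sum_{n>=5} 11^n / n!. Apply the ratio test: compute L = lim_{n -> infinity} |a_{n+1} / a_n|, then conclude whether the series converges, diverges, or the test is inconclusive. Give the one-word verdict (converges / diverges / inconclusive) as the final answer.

Let a_n denote the general term. Form the ratio a_{n+1}/a_n and simplify:
a_{n+1}/a_n = 11/(n + 1)
Take the limit as n -> infinity: L = 0.
Since L = 0 < 1, the ratio test implies the series converges.

converges


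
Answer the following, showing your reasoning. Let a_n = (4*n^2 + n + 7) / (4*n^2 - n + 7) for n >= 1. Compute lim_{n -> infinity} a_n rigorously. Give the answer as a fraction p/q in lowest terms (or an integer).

Divide numerator and denominator by n^2, the highest power:
numerator / n^2 = 4 + 1/n + 7/n^2
denominator / n^2 = 4 - 1/n + 7/n^2
As n -> infinity, all terms of the form c/n^k (k >= 1) tend to 0.
So numerator / n^2 -> 4 and denominator / n^2 -> 4.
Therefore lim a_n = 1.

1


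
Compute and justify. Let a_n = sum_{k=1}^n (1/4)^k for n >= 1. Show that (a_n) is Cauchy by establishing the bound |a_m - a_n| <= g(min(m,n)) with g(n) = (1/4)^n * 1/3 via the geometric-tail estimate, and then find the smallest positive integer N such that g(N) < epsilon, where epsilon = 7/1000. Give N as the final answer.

For m > n >= 1: |a_m - a_n| = sum_{k=n+1}^m (1/4)^k < sum_{k=n+1}^infinity (1/4)^k = (1/4)^(n+1) / (1 - 1/4) = (1/4)^n * (1/4) * (4/3) = (1/4)^n * 1/3.
So g(n) = (1/4)^n / 3. Since g(n) -> 0, (a_n) is Cauchy.
Now solve g(N) < 7/1000: (1/4)^N / 3 < 7/1000 <=> 4^N > 1 / (3 * 7/1000) = 1000/21.
Check powers of 4: 4^2 = 16 <= 1000/21, 4^3 = 64 > 1000/21.
So the smallest such N is 3. Check: g(3) = 1/(3 * 64) = 1/192 < 7/1000.

3


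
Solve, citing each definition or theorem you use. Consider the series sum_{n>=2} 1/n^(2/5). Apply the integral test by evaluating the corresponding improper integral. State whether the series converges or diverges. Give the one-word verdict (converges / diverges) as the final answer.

Let f(x) = x^(-2/5). Then f is positive, continuous, and decreasing on [2, infinity), so the integral test applies.
Compute the improper integral int_{2}^infinity f(x) dx:
  antiderivative F(x) = 5*x^(3/5)/3.
  As x -> infinity, F(x) -> infinity (since p = 2/5 < 1).
  So the integral diverges. By the integral test, the series diverges.

diverges


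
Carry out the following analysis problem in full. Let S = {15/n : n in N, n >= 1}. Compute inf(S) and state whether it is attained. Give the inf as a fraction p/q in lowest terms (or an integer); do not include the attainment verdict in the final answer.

Analysis:
- Values: 15, 15/2, 5, 15/4, ... strictly decreasing.
- The maximum is 15 (n=1); sup = 15 (attained).
- The set is bounded below by 0; 15/n -> 0 so 0 is the greatest lower bound.
- 0 is not in the set, so inf = 0 is not attained.
Conclusion: inf(S) = 0, not attained in S.

0


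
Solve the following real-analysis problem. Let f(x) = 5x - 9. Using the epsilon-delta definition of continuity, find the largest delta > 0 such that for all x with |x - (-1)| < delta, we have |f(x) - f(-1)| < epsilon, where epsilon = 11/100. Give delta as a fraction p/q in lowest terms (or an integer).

We compute f(-1) = 5*(-1) - 9 = -14.
|f(x) - f(-1)| = |5x - 9 - (-14)| = |5(x - (-1))| = 5|x - (-1)|.
We need 5|x - (-1)| < 11/100, i.e. |x - (-1)| < 11/100 / 5 = 11/500.
So any delta <= 11/500 works. Conversely, if delta > 11/500, then x = -1 + 11/500 satisfies |x - (-1)| = 11/500 < delta but |f(x) - f(-1)| = 5 * 11/500 = 11/100, which is not < 11/100; so no larger delta works.
Hence the largest such delta is 11/500.

11/500


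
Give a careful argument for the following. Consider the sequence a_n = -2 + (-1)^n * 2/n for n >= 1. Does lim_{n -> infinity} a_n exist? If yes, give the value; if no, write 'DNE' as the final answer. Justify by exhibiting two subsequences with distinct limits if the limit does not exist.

Examine the behaviour of a_n along subsequences.
Even-n subsequence a_{2k} = -2 + 2/(2k) -> -2. Odd-n subsequence a_{2k+1} = -2 - 2/(2k+1) -> -2. Both tend to -2, which suggests the limit is -2; verify directly.
|a_n - (-2)| = |(-1)^n * 2/n| = 2/n for every n >= 1.
Given epsilon > 0, choose a positive integer N > 2/epsilon. Then for all n >= N, |a_n - (-2)| = 2/n <= 2/N < epsilon.
So by the definition of the limit, lim a_n exists and equals -2.

-2


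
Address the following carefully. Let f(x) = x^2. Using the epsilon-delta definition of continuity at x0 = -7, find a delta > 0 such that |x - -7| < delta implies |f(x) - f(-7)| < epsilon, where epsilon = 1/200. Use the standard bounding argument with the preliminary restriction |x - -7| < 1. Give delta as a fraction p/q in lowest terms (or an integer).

Factor: |x^2 - (-7)^2| = |x - -7| * |x + -7|.
Impose |x - -7| < 1 first. Then |x + -7| = |(x - -7) + 2*(-7)| <= |x - -7| + 2*|-7| < 1 + 14 = 15.
So |x^2 - (-7)^2| < delta * 15.
We need delta * 15 <= 1/200, i.e. delta <= 1/200/15 = 1/3000.
Since 1/3000 < 1, this is tighter than 1; take delta = 1/3000.
So delta = 1/3000 works.

1/3000


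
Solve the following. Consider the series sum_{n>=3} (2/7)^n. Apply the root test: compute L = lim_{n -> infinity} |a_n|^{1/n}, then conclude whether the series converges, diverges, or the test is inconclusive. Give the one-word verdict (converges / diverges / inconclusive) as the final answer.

Let a_n denote the general term. Form |a_n|^(1/n) and simplify:
|a_n|^(1/n) = 2/7
Take the limit as n -> infinity: L = 2/7.
Since L = 2/7 < 1, the root test implies convergence.

converges


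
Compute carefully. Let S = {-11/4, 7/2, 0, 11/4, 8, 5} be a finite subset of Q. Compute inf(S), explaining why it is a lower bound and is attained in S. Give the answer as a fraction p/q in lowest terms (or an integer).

S is finite, so inf(S) = min(S).
Sorted increasing:
-11/4, 0, 11/4, 7/2, 5, 8
The extremum is -11/4.
For every x in S, x >= -11/4. And -11/4 is in S, so it is attained.
Therefore inf(S) = -11/4.

-11/4


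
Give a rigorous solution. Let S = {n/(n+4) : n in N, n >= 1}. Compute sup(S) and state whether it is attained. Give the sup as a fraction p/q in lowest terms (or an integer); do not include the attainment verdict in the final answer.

Analysis:
- Values: 1/5, 1/3, 3/7, 1/2, ... strictly increasing.
- Minimum is 1/5 (n=1); inf = 1/5 (attained).
- n/(n+4) = 1 - 4/(n+4) -> 1 from below as n -> infinity, and never equals 1.
- So sup = 1 (not attained).
Conclusion: sup(S) = 1, not attained in S.

1


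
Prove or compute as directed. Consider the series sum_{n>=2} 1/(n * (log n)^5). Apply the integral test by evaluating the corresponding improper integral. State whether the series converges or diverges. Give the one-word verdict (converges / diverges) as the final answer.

Let f(x) = 1/(x*log(x)^5). Then f is positive, continuous, and decreasing on [2, infinity), so the integral test applies.
Compute the improper integral int_{2}^infinity f(x) dx:
  antiderivative F(x) = -1/(4*log(x)^4).
  F(x) -> 0 as x -> infinity.  int = 0 - F(2) = 1/(4*log(2)^4) < infinity. By the integral test, the series converges.

converges


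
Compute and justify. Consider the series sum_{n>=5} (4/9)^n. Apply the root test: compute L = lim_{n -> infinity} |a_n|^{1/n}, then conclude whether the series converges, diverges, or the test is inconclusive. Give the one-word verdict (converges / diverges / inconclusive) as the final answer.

Let a_n denote the general term. Form |a_n|^(1/n) and simplify:
|a_n|^(1/n) = 4/9
Take the limit as n -> infinity: L = 4/9.
Since L = 4/9 < 1, the root test implies convergence.

converges


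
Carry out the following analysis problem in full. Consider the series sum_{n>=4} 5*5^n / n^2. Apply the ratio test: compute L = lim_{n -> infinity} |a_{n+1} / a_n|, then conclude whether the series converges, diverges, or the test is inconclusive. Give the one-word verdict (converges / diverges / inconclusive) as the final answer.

Let a_n denote the general term. Form the ratio a_{n+1}/a_n and simplify:
a_{n+1}/a_n = 5*n^2/(n + 1)^2
Take the limit as n -> infinity: L = 5.
Since L = 5 > 1 (or L = infinity), the ratio test implies the series diverges.

diverges


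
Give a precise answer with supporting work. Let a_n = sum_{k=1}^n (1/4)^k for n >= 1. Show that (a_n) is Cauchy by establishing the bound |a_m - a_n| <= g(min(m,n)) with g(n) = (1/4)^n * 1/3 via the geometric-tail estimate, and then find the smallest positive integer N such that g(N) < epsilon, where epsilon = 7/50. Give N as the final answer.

For m > n >= 1: |a_m - a_n| = sum_{k=n+1}^m (1/4)^k < sum_{k=n+1}^infinity (1/4)^k = (1/4)^(n+1) / (1 - 1/4) = (1/4)^n * (1/4) * (4/3) = (1/4)^n * 1/3.
So g(n) = (1/4)^n / 3. Since g(n) -> 0, (a_n) is Cauchy.
Now solve g(N) < 7/50: (1/4)^N / 3 < 7/50 <=> 4^N > 1 / (3 * 7/50) = 50/21.
Check powers of 4: 4^0 = 1 <= 50/21, 4^1 = 4 > 50/21.
So the smallest such N is 1. Check: g(1) = 1/(3 * 4) = 1/12 < 7/50.

1


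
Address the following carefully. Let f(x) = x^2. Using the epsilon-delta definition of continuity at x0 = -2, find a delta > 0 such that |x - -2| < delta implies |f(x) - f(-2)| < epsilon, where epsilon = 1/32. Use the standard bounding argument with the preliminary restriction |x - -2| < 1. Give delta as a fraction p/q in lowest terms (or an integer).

Factor: |x^2 - (-2)^2| = |x - -2| * |x + -2|.
Impose |x - -2| < 1 first. Then |x + -2| = |(x - -2) + 2*(-2)| <= |x - -2| + 2*|-2| < 1 + 4 = 5.
So |x^2 - (-2)^2| < delta * 5.
We need delta * 5 <= 1/32, i.e. delta <= 1/32/5 = 1/160.
Since 1/160 < 1, this is tighter than 1; take delta = 1/160.
So delta = 1/160 works.

1/160


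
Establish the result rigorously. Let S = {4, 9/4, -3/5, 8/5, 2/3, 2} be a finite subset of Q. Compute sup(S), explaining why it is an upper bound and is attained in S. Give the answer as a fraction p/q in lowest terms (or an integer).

S is finite, so sup(S) = max(S).
Sorted decreasing:
4, 9/4, 2, 8/5, 2/3, -3/5
The extremum is 4.
For every x in S, x <= 4. And 4 is in S, so it is attained.
Therefore sup(S) = 4.

4


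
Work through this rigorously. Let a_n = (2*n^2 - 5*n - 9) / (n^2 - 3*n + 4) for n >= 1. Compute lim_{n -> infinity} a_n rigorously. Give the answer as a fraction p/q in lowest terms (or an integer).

Divide numerator and denominator by n^2, the highest power:
numerator / n^2 = 2 - 5/n - 9/n^2
denominator / n^2 = 1 - 3/n + 4/n^2
As n -> infinity, all terms of the form c/n^k (k >= 1) tend to 0.
So numerator / n^2 -> 2 and denominator / n^2 -> 1.
Therefore lim a_n = 2.

2


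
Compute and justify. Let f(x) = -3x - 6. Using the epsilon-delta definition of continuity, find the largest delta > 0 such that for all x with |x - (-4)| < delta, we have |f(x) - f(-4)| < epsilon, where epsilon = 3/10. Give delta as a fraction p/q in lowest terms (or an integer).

We compute f(-4) = -3*(-4) - 6 = 6.
|f(x) - f(-4)| = |-3x - 6 - (6)| = |-3(x - (-4))| = 3|x - (-4)|.
We need 3|x - (-4)| < 3/10, i.e. |x - (-4)| < 3/10 / 3 = 1/10.
So any delta <= 1/10 works. Conversely, if delta > 1/10, then x = -4 + 1/10 satisfies |x - (-4)| = 1/10 < delta but |f(x) - f(-4)| = 3 * 1/10 = 3/10, which is not < 3/10; so no larger delta works.
Hence the largest such delta is 1/10.

1/10


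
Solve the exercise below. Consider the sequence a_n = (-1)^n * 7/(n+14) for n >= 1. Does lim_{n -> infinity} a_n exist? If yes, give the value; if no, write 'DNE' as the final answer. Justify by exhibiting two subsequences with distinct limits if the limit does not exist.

Examine the behaviour of a_n along subsequences.
Even-n subsequence a_{2k} = 7/(2k+14) -> 0. Odd-n subsequence a_{2k+1} = -7/(2k+15) -> 0. Both tend to 0, which suggests the limit is 0; verify directly.
|a_n - 0| = 7/(n+14) < 7/n for every n >= 1.
Given epsilon > 0, choose a positive integer N > 7/epsilon. Then for all n >= N, |a_n| < 7/n <= 7/N < epsilon.
So by the definition of the limit, lim a_n exists and equals 0.

0


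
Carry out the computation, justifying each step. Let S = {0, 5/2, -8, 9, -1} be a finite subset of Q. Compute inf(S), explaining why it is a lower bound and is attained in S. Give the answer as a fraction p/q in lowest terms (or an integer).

S is finite, so inf(S) = min(S).
Sorted increasing:
-8, -1, 0, 5/2, 9
The extremum is -8.
For every x in S, x >= -8. And -8 is in S, so it is attained.
Therefore inf(S) = -8.

-8


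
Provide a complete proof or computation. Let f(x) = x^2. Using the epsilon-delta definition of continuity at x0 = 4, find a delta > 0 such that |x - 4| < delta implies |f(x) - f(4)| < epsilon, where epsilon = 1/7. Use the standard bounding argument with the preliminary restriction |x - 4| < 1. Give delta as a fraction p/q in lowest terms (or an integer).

Factor: |x^2 - (4)^2| = |x - 4| * |x + 4|.
Impose |x - 4| < 1 first. Then |x + 4| = |(x - 4) + 2*(4)| <= |x - 4| + 2*|4| < 1 + 8 = 9.
So |x^2 - (4)^2| < delta * 9.
We need delta * 9 <= 1/7, i.e. delta <= 1/7/9 = 1/63.
Since 1/63 < 1, this is tighter than 1; take delta = 1/63.
So delta = 1/63 works.

1/63


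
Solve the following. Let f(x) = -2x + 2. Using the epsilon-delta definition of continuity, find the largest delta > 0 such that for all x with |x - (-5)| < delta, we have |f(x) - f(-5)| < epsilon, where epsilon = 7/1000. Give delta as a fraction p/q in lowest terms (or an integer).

We compute f(-5) = -2*(-5) + 2 = 12.
|f(x) - f(-5)| = |-2x + 2 - (12)| = |-2(x - (-5))| = 2|x - (-5)|.
We need 2|x - (-5)| < 7/1000, i.e. |x - (-5)| < 7/1000 / 2 = 7/2000.
So any delta <= 7/2000 works. Conversely, if delta > 7/2000, then x = -5 + 7/2000 satisfies |x - (-5)| = 7/2000 < delta but |f(x) - f(-5)| = 2 * 7/2000 = 7/1000, which is not < 7/1000; so no larger delta works.
Hence the largest such delta is 7/2000.

7/2000


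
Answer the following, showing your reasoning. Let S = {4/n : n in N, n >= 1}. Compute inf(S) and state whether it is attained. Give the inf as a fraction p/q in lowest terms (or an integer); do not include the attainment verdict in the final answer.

Analysis:
- Values: 4, 2, 4/3, 1, ... strictly decreasing.
- The maximum is 4 (n=1); sup = 4 (attained).
- The set is bounded below by 0; 4/n -> 0 so 0 is the greatest lower bound.
- 0 is not in the set, so inf = 0 is not attained.
Conclusion: inf(S) = 0, not attained in S.

0


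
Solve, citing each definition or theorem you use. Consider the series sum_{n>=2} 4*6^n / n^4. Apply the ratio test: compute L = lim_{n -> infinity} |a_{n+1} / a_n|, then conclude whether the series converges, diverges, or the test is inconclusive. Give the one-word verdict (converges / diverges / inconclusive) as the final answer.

Let a_n denote the general term. Form the ratio a_{n+1}/a_n and simplify:
a_{n+1}/a_n = 6*n^4/(n + 1)^4
Take the limit as n -> infinity: L = 6.
Since L = 6 > 1 (or L = infinity), the ratio test implies the series diverges.

diverges


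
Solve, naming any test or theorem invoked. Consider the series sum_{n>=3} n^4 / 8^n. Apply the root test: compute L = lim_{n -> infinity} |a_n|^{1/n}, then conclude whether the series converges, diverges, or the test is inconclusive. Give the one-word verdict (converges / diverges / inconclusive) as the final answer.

Let a_n denote the general term. Form |a_n|^(1/n) and simplify:
|a_n|^(1/n) = n^(4/n)/8
Take the limit as n -> infinity: L = 1/8.
Since L = 1/8 < 1, the root test implies convergence.

converges


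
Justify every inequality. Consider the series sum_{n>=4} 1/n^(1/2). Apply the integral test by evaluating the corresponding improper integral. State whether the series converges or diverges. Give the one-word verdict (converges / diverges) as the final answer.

Let f(x) = 1/sqrt(x). Then f is positive, continuous, and decreasing on [4, infinity), so the integral test applies.
Compute the improper integral int_{4}^infinity f(x) dx:
  antiderivative F(x) = 2*sqrt(x).
  As x -> infinity, F(x) -> infinity (since p = 1/2 < 1).
  So the integral diverges. By the integral test, the series diverges.

diverges


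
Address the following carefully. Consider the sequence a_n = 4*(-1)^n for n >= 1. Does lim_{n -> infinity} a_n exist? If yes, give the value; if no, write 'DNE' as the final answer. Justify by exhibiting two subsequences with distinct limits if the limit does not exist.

Examine the behaviour of a_n along subsequences.
Even-n subsequence a_{2k} = 4 -> 4. Odd-n subsequence a_{2k+1} = -4 -> -4.
Since these two subsequential limits are 4 and -4, distinct, the full sequence cannot converge (a convergent sequence has all subsequences tending to the same limit). So lim a_n does not exist.

DNE


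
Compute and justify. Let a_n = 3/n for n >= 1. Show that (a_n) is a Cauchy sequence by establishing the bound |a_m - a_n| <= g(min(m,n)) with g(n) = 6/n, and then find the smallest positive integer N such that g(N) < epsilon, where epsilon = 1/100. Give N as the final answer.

For any m, n >= 1, by the triangle inequality:
|a_m - a_n| = |3/m - 3/n| <= 3*1/m + 3*1/n <= 6/min(m,n).
So g(n) = 6/n bounds the Cauchy difference. Since g(n) -> 0, (a_n) is Cauchy.
Now solve g(N) < 1/100: 6/N < 1/100 <=> N > 6 / (1/100) = 600.
The smallest integer strictly greater than 600 is N = 601.
Check: g(601) = 6/601 = 6/601 < 1/100; g(600) = 1/100 >= 1/100. So N = 601.

601


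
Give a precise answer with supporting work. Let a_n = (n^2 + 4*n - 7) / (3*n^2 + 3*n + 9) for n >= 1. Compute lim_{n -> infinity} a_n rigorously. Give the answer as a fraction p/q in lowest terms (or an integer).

Divide numerator and denominator by n^2, the highest power:
numerator / n^2 = 1 + 4/n - 7/n^2
denominator / n^2 = 3 + 3/n + 9/n^2
As n -> infinity, all terms of the form c/n^k (k >= 1) tend to 0.
So numerator / n^2 -> 1 and denominator / n^2 -> 3.
Therefore lim a_n = 1/3.

1/3


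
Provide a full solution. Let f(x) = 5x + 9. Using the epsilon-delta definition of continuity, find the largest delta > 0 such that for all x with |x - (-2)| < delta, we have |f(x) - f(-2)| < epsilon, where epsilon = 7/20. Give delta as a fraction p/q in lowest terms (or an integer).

We compute f(-2) = 5*(-2) + 9 = -1.
|f(x) - f(-2)| = |5x + 9 - (-1)| = |5(x - (-2))| = 5|x - (-2)|.
We need 5|x - (-2)| < 7/20, i.e. |x - (-2)| < 7/20 / 5 = 7/100.
So any delta <= 7/100 works. Conversely, if delta > 7/100, then x = -2 + 7/100 satisfies |x - (-2)| = 7/100 < delta but |f(x) - f(-2)| = 5 * 7/100 = 7/20, which is not < 7/20; so no larger delta works.
Hence the largest such delta is 7/100.

7/100


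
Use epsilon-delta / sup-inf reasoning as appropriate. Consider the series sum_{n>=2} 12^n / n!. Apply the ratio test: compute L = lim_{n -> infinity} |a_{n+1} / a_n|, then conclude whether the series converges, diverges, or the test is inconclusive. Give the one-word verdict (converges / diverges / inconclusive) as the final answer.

Let a_n denote the general term. Form the ratio a_{n+1}/a_n and simplify:
a_{n+1}/a_n = 12/(n + 1)
Take the limit as n -> infinity: L = 0.
Since L = 0 < 1, the ratio test implies the series converges.

converges


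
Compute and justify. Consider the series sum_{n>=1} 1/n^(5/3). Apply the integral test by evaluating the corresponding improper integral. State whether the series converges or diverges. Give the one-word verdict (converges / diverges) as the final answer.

Let f(x) = x^(-5/3). Then f is positive, continuous, and decreasing on [1, infinity), so the integral test applies.
Compute the improper integral int_{1}^infinity f(x) dx:
  antiderivative F(x) = -3/(2*x^(2/3)).
  As x -> infinity, F(x) -> 0 (since p = 5/3 > 1).
  So int = F(infinity) - F(1) = 0 - (-3/2) = 3/2.
  Finite, so by the integral test, the series converges.

converges


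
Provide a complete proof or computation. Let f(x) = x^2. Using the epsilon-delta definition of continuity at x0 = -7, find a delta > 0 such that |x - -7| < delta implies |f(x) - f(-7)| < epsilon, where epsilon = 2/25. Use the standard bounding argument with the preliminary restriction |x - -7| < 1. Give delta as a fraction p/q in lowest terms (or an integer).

Factor: |x^2 - (-7)^2| = |x - -7| * |x + -7|.
Impose |x - -7| < 1 first. Then |x + -7| = |(x - -7) + 2*(-7)| <= |x - -7| + 2*|-7| < 1 + 14 = 15.
So |x^2 - (-7)^2| < delta * 15.
We need delta * 15 <= 2/25, i.e. delta <= 2/25/15 = 2/375.
Since 2/375 < 1, this is tighter than 1; take delta = 2/375.
So delta = 2/375 works.

2/375


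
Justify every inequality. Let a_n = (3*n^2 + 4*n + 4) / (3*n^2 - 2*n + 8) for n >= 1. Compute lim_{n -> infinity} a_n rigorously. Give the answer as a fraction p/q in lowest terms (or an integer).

Divide numerator and denominator by n^2, the highest power:
numerator / n^2 = 3 + 4/n + 4/n^2
denominator / n^2 = 3 - 2/n + 8/n^2
As n -> infinity, all terms of the form c/n^k (k >= 1) tend to 0.
So numerator / n^2 -> 3 and denominator / n^2 -> 3.
Therefore lim a_n = 1.

1


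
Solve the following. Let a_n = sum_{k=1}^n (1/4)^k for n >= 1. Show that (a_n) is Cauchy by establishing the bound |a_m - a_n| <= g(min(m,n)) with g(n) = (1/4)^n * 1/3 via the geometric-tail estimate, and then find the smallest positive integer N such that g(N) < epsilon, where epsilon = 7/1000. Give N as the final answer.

For m > n >= 1: |a_m - a_n| = sum_{k=n+1}^m (1/4)^k < sum_{k=n+1}^infinity (1/4)^k = (1/4)^(n+1) / (1 - 1/4) = (1/4)^n * (1/4) * (4/3) = (1/4)^n * 1/3.
So g(n) = (1/4)^n / 3. Since g(n) -> 0, (a_n) is Cauchy.
Now solve g(N) < 7/1000: (1/4)^N / 3 < 7/1000 <=> 4^N > 1 / (3 * 7/1000) = 1000/21.
Check powers of 4: 4^2 = 16 <= 1000/21, 4^3 = 64 > 1000/21.
So the smallest such N is 3. Check: g(3) = 1/(3 * 64) = 1/192 < 7/1000.

3


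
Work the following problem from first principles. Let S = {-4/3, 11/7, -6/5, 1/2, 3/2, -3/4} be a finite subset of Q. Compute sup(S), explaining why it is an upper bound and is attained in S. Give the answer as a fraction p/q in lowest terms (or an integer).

S is finite, so sup(S) = max(S).
Sorted decreasing:
11/7, 3/2, 1/2, -3/4, -6/5, -4/3
The extremum is 11/7.
For every x in S, x <= 11/7. And 11/7 is in S, so it is attained.
Therefore sup(S) = 11/7.

11/7


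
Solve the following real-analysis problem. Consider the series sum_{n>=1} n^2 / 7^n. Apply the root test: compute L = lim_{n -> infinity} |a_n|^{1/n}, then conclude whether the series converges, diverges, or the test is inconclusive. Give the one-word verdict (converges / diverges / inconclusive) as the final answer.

Let a_n denote the general term. Form |a_n|^(1/n) and simplify:
|a_n|^(1/n) = n^(2/n)/7
Take the limit as n -> infinity: L = 1/7.
Since L = 1/7 < 1, the root test implies convergence.

converges


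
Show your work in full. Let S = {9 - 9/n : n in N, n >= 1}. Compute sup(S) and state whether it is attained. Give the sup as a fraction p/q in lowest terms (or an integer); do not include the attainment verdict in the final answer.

Analysis:
- Values: 0, 9/2, 6, 27/4, ... strictly increasing.
- Minimum is 0 (n=1); inf = 0 (attained).
- 9 - 9/n -> 9 from below; sup = 9, not attained.
Conclusion: sup(S) = 9, not attained in S.

9


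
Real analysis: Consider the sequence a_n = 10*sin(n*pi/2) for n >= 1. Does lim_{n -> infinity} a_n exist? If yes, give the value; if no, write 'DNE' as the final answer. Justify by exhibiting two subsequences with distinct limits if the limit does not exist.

Examine the behaviour of a_n along subsequences.
a_{4k+1} = 10*sin(pi/2 + 2k*pi) = 10 -> 10. a_{4k+3} = 10*sin(3pi/2 + 2k*pi) = -10 -> -10.
Since these two subsequential limits are 10 and -10, distinct, the full sequence cannot converge (a convergent sequence has all subsequences tending to the same limit). So lim a_n does not exist.

DNE


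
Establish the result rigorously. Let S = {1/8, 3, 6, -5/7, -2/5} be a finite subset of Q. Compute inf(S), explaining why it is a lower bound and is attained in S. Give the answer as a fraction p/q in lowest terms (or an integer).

S is finite, so inf(S) = min(S).
Sorted increasing:
-5/7, -2/5, 1/8, 3, 6
The extremum is -5/7.
For every x in S, x >= -5/7. And -5/7 is in S, so it is attained.
Therefore inf(S) = -5/7.

-5/7


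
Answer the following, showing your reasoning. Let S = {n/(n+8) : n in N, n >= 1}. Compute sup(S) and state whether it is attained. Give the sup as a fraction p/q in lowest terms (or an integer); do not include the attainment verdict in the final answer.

Analysis:
- Values: 1/9, 1/5, 3/11, 1/3, ... strictly increasing.
- Minimum is 1/9 (n=1); inf = 1/9 (attained).
- n/(n+8) = 1 - 8/(n+8) -> 1 from below as n -> infinity, and never equals 1.
- So sup = 1 (not attained).
Conclusion: sup(S) = 1, not attained in S.

1


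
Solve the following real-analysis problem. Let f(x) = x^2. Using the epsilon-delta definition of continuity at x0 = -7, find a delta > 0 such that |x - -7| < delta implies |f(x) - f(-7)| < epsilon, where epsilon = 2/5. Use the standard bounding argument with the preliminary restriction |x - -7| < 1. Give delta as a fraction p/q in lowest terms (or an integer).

Factor: |x^2 - (-7)^2| = |x - -7| * |x + -7|.
Impose |x - -7| < 1 first. Then |x + -7| = |(x - -7) + 2*(-7)| <= |x - -7| + 2*|-7| < 1 + 14 = 15.
So |x^2 - (-7)^2| < delta * 15.
We need delta * 15 <= 2/5, i.e. delta <= 2/5/15 = 2/75.
Since 2/75 < 1, this is tighter than 1; take delta = 2/75.
So delta = 2/75 works.

2/75


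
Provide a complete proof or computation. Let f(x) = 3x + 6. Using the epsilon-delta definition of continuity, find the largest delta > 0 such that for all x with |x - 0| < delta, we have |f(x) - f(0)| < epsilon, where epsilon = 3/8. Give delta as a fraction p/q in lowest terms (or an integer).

We compute f(0) = 3*(0) + 6 = 6.
|f(x) - f(0)| = |3x + 6 - (6)| = |3(x - 0)| = 3|x - 0|.
We need 3|x - 0| < 3/8, i.e. |x - 0| < 3/8 / 3 = 1/8.
So any delta <= 1/8 works. Conversely, if delta > 1/8, then x = 0 + 1/8 satisfies |x - 0| = 1/8 < delta but |f(x) - f(0)| = 3 * 1/8 = 3/8, which is not < 3/8; so no larger delta works.
Hence the largest such delta is 1/8.

1/8


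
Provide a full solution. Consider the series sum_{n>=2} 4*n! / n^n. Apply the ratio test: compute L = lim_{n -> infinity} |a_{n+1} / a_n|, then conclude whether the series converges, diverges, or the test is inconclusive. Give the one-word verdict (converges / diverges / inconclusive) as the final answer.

Let a_n denote the general term. Form the ratio a_{n+1}/a_n and simplify:
a_{n+1}/a_n = (n/(n + 1))^n
Take the limit as n -> infinity: L = exp(-1).
Since L = exp(-1) < 1, the ratio test implies the series converges.

converges


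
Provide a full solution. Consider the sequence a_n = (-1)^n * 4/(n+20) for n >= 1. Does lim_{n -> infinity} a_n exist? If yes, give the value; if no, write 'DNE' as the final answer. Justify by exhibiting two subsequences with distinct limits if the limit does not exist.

Examine the behaviour of a_n along subsequences.
Even-n subsequence a_{2k} = 4/(2k+20) -> 0. Odd-n subsequence a_{2k+1} = -4/(2k+21) -> 0. Both tend to 0, which suggests the limit is 0; verify directly.
|a_n - 0| = 4/(n+20) < 4/n for every n >= 1.
Given epsilon > 0, choose a positive integer N > 4/epsilon. Then for all n >= N, |a_n| < 4/n <= 4/N < epsilon.
So by the definition of the limit, lim a_n exists and equals 0.

0


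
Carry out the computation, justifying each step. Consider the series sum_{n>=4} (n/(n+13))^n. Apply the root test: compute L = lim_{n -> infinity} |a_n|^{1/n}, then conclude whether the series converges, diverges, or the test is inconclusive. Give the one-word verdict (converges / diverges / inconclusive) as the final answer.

Let a_n denote the general term. Form |a_n|^(1/n) and simplify:
|a_n|^(1/n) = n/(n + 13)
Take the limit as n -> infinity: L = 1.
Since L = 1, the root test is inconclusive. (In fact a_n = (n/(n+13))^n -> e^(-13) != 0, so the nth-term test shows divergence; but the root test itself gives no conclusion.)

inconclusive


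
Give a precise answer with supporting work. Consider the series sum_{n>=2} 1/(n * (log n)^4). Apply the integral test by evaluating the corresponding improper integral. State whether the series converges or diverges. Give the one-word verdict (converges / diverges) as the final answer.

Let f(x) = 1/(x*log(x)^4). Then f is positive, continuous, and decreasing on [2, infinity), so the integral test applies.
Compute the improper integral int_{2}^infinity f(x) dx:
  antiderivative F(x) = -1/(3*log(x)^3).
  F(x) -> 0 as x -> infinity.  int = 0 - F(2) = 1/(3*log(2)^3) < infinity. By the integral test, the series converges.

converges


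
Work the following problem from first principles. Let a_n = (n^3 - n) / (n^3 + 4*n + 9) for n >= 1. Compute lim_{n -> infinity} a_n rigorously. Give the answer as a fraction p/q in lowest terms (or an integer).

Divide numerator and denominator by n^3, the highest power:
numerator / n^3 = 1 - 1/n^2
denominator / n^3 = 1 + 4/n^2 + 9/n^3
As n -> infinity, all terms of the form c/n^k (k >= 1) tend to 0.
So numerator / n^3 -> 1 and denominator / n^3 -> 1.
Therefore lim a_n = 1.

1


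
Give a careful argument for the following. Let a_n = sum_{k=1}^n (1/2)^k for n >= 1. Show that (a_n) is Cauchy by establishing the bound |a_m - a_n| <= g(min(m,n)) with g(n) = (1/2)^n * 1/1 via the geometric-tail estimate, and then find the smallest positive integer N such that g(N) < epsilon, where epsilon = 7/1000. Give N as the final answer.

For m > n >= 1: |a_m - a_n| = sum_{k=n+1}^m (1/2)^k < sum_{k=n+1}^infinity (1/2)^k = (1/2)^(n+1) / (1 - 1/2) = (1/2)^n * (1/2) * (2/1) = (1/2)^n * 1/1.
So g(n) = (1/2)^n / 1. Since g(n) -> 0, (a_n) is Cauchy.
Now solve g(N) < 7/1000: (1/2)^N / 1 < 7/1000 <=> 2^N > 1 / (1 * 7/1000) = 1000/7.
Check powers of 2: 2^7 = 128 <= 1000/7, 2^8 = 256 > 1000/7.
So the smallest such N is 8. Check: g(8) = 1/(1 * 256) = 1/256 < 7/1000.

8


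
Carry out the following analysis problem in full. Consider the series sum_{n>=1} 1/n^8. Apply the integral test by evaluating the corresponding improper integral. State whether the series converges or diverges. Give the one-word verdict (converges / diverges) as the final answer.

Let f(x) = x^(-8). Then f is positive, continuous, and decreasing on [1, infinity), so the integral test applies.
Compute the improper integral int_{1}^infinity f(x) dx:
  antiderivative F(x) = -1/(7*x^7).
  As x -> infinity, F(x) -> 0 (since p = 8 > 1).
  So int = F(infinity) - F(1) = 0 - (-1/7) = 1/7.
  Finite, so by the integral test, the series converges.

converges


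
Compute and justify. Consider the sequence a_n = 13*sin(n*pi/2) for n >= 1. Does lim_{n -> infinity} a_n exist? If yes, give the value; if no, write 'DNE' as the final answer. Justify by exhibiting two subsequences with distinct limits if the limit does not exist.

Examine the behaviour of a_n along subsequences.
a_{4k+1} = 13*sin(pi/2 + 2k*pi) = 13 -> 13. a_{4k+3} = 13*sin(3pi/2 + 2k*pi) = -13 -> -13.
Since these two subsequential limits are 13 and -13, distinct, the full sequence cannot converge (a convergent sequence has all subsequences tending to the same limit). So lim a_n does not exist.

DNE


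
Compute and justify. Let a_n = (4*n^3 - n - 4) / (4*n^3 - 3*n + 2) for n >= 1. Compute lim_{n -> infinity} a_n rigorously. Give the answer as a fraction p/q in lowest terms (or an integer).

Divide numerator and denominator by n^3, the highest power:
numerator / n^3 = 4 - 1/n^2 - 4/n^3
denominator / n^3 = 4 - 3/n^2 + 2/n^3
As n -> infinity, all terms of the form c/n^k (k >= 1) tend to 0.
So numerator / n^3 -> 4 and denominator / n^3 -> 4.
Therefore lim a_n = 1.

1


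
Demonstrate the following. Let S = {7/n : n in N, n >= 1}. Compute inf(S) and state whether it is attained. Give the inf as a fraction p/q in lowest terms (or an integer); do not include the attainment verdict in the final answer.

Analysis:
- Values: 7, 7/2, 7/3, 7/4, ... strictly decreasing.
- The maximum is 7 (n=1); sup = 7 (attained).
- The set is bounded below by 0; 7/n -> 0 so 0 is the greatest lower bound.
- 0 is not in the set, so inf = 0 is not attained.
Conclusion: inf(S) = 0, not attained in S.

0


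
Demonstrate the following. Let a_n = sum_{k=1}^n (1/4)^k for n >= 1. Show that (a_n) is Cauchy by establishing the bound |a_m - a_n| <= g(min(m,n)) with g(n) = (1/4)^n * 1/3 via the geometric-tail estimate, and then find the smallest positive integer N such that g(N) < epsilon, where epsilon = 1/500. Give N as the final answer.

For m > n >= 1: |a_m - a_n| = sum_{k=n+1}^m (1/4)^k < sum_{k=n+1}^infinity (1/4)^k = (1/4)^(n+1) / (1 - 1/4) = (1/4)^n * (1/4) * (4/3) = (1/4)^n * 1/3.
So g(n) = (1/4)^n / 3. Since g(n) -> 0, (a_n) is Cauchy.
Now solve g(N) < 1/500: (1/4)^N / 3 < 1/500 <=> 4^N > 1 / (3 * 1/500) = 500/3.
Check powers of 4: 4^3 = 64 <= 500/3, 4^4 = 256 > 500/3.
So the smallest such N is 4. Check: g(4) = 1/(3 * 256) = 1/768 < 1/500.

4


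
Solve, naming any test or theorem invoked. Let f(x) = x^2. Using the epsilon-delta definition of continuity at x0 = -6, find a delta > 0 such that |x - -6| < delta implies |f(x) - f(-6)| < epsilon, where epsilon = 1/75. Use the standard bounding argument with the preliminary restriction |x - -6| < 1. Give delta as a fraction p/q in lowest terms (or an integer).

Factor: |x^2 - (-6)^2| = |x - -6| * |x + -6|.
Impose |x - -6| < 1 first. Then |x + -6| = |(x - -6) + 2*(-6)| <= |x - -6| + 2*|-6| < 1 + 12 = 13.
So |x^2 - (-6)^2| < delta * 13.
We need delta * 13 <= 1/75, i.e. delta <= 1/75/13 = 1/975.
Since 1/975 < 1, this is tighter than 1; take delta = 1/975.
So delta = 1/975 works.

1/975


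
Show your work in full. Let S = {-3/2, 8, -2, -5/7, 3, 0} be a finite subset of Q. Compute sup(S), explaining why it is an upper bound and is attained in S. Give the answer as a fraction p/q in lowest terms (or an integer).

S is finite, so sup(S) = max(S).
Sorted decreasing:
8, 3, 0, -5/7, -3/2, -2
The extremum is 8.
For every x in S, x <= 8. And 8 is in S, so it is attained.
Therefore sup(S) = 8.

8
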